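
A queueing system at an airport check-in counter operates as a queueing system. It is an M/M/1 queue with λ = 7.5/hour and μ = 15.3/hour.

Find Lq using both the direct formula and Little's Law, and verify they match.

Method 1 (direct): Lq = λ²/(μ(μ-λ)) = 56.25/(15.3 × 7.80) = 0.4713

Method 2 (Little's Law):
W = 1/(μ-λ) = 1/7.80 = 0.128205
Wq = W - 1/μ = 0.128205 - 0.0653595 = 0.062846
Lq = λWq = 7.5 × 0.062846 = 0.4713 ✔ (matches Method 1)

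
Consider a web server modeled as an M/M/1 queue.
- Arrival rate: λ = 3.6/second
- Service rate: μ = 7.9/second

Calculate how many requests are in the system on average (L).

ρ = λ/μ = 3.6/7.9 = 0.4557
For M/M/1: L = λ/(μ-λ)
L = 3.6/(7.9-3.6) = 3.6/4.30
L = 0.8372 requests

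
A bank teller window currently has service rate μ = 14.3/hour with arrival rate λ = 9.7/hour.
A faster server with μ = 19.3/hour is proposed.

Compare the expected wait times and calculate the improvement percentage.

System 1: ρ₁ = 9.7/14.3 = 0.6783, W₁ = 1/(14.3-9.7) = 0.21739
System 2: ρ₂ = 9.7/19.3 = 0.5026, W₂ = 1/(19.3-9.7) = 0.10417
Improvement: (W₁-W₂)/W₁ = (0.21739-0.10417)/0.21739 = 52.08%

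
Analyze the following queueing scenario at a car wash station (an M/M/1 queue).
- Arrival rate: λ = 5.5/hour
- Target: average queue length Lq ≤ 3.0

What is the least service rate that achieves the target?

For M/M/1: Lq = λ²/(μ(μ-λ))
Need Lq ≤ 3.0, i.e. μ(μ-λ) ≥ λ²/3.0
μ² - 5.5μ - 30.25/3.0 ≥ 0  →  μ² - 5.5μ - 10.08333 ≥ 0
Quadratic formula (positive root): μ = [λ + √(λ² + 4×10.08333)]/2
Discriminant: 30.25 + 4×10.08333 = 70.5833, √70.5833 = 8.4014
μ ≥ (5.5 + 8.4014)/2 = 6.9507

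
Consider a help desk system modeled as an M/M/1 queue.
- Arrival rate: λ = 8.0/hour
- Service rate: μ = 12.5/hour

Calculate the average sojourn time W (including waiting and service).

First, compute utilization: ρ = λ/μ = 8.0/12.5 = 0.6400
For M/M/1: W = 1/(μ-λ)
W = 1/(12.5-8.0) = 1/4.50
W = 0.2222 hours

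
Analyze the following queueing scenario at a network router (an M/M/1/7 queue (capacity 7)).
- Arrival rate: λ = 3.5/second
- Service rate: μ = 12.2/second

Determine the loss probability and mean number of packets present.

ρ = λ/μ = 3.5/12.2 = 0.28689
P₀ = (1-ρ)/(1-ρ^(K+1)) = (1-0.28689)/(1-0.28689^8) = 0.7131/1.0000 = 0.7131
P_K = P₀×ρ^K = 0.7131 × 0.28689^7 = 0.7131 × 0.0001600 = 0.0001141
Blocking probability P_7 = 0.0001141 (0.01141%)
L = ρ[1 - (K+1)ρ^K + Kρ^(K+1)] / [(1-ρ)(1-ρ^(K+1))]
L = 0.28689 × (1 - 8×0.0001600 + 7×0.00004589) / ((1 - 0.28689) × (1 - 0.00004589)) = 0.4019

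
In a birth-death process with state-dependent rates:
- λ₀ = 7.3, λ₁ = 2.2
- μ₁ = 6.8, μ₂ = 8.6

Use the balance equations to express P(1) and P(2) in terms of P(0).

Balance equations:
State 0: λ₀P₀ = μ₁P₁ → P₁ = (λ₀/μ₁)P₀ = (7.3/6.8)P₀ = 1.0735P₀
State 1: P₂ = (λ₀λ₁)/(μ₁μ₂)P₀ = (7.3×2.2)/(6.8×8.6)P₀ = 0.2746P₀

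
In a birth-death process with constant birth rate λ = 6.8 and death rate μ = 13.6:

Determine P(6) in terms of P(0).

For constant rates: P(n)/P(0) = (λ/μ)^n
P(6)/P(0) = (6.8/13.6)^6 = 0.5000^6 = 0.01562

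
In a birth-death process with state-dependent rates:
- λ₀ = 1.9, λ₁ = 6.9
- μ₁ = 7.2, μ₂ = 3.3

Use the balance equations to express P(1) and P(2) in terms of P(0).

Balance equations:
State 0: λ₀P₀ = μ₁P₁ → P₁ = (λ₀/μ₁)P₀ = (1.9/7.2)P₀ = 0.2639P₀
State 1: P₂ = (λ₀λ₁)/(μ₁μ₂)P₀ = (1.9×6.9)/(7.2×3.3)P₀ = 0.5518P₀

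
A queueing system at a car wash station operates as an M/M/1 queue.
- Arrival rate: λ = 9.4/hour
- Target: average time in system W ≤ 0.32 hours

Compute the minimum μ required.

For M/M/1: W = 1/(μ-λ)
Need W ≤ 0.32, so 1/(μ-λ) ≤ 0.32
μ - λ ≥ 1/0.32 = 3.1250
μ ≥ 9.4 + 3.1250 = 12.5250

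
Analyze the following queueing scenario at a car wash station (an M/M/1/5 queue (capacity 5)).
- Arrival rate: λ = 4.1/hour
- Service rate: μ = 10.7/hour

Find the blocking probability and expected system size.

ρ = λ/μ = 4.1/10.7 = 0.383178
P₀ = (1-ρ)/(1-ρ^(K+1)) = (1-0.383178)/(1-0.383178^6) = 0.6168/0.9968 = 0.6188
P_K = P₀×ρ^K = 0.6188 × 0.383178^5 = 0.6188 × 0.008260 = 0.005111
Blocking probability P_5 = 0.005111 (0.51%)
L = ρ[1 - (K+1)ρ^K + Kρ^(K+1)] / [(1-ρ)(1-ρ^(K+1))]
L = 0.383178 × (1 - 6×0.008260 + 5×0.003165) / ((1 - 0.383178) × (1 - 0.003165)) = 0.6022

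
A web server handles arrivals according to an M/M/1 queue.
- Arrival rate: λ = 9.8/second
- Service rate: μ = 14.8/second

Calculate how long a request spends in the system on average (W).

First, compute utilization: ρ = λ/μ = 9.8/14.8 = 0.6622
For M/M/1: W = 1/(μ-λ)
W = 1/(14.8-9.8) = 1/5.00
W = 0.2000 seconds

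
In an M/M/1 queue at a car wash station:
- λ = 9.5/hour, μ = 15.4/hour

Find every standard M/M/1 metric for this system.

Step 1: ρ = λ/μ = 9.5/15.4 = 0.6169
Step 2: L = λ/(μ-λ) = 9.5/5.90 = 1.6102
Step 3: Lq = λ²/(μ(μ-λ)) = 90.25/(15.4×5.90) = 0.9933
Step 4: W = 1/(μ-λ) = 1/5.90 = 0.16949
Step 5: Wq = λ/(μ(μ-λ)) = 9.5/(15.4×5.90) = 0.1046
Step 6: P(0) = 1-ρ = 0.3831
Verify: L = λW = 9.5×0.16949 = 1.6102 ✔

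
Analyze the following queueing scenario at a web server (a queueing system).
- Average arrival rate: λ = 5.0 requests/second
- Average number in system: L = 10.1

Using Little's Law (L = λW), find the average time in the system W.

Little's Law: L = λW, so W = L/λ
W = 10.1/5.0 = 2.0200 seconds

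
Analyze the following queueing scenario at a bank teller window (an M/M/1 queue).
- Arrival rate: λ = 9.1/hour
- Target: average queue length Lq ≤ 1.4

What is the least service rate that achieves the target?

For M/M/1: Lq = λ²/(μ(μ-λ))
Need Lq ≤ 1.4, i.e. μ(μ-λ) ≥ λ²/1.4
μ² - 9.1μ - 82.81/1.4 ≥ 0  →  μ² - 9.1μ - 59.1500 ≥ 0
Quadratic formula (positive root): μ = [λ + √(λ² + 4×59.1500)]/2
Discriminant: 82.81 + 4×59.1500 = 319.4100, √319.4100 = 17.8720
μ ≥ (9.1 + 17.8720)/2 = 13.4860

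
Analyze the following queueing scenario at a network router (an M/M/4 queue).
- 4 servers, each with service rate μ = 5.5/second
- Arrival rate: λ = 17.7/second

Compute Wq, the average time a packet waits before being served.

Traffic intensity: ρ = λ/(cμ) = 17.7/(4×5.5) = 0.8045
Since ρ = 0.8045 < 1, system is stable.
Offered load a = λ/μ = cρ = 17.7/5.5 = 3.2182
P₀ = [ Σₙ₌₀^3 aⁿ/n! + a^4/(4!(1-ρ)) ]⁻¹
Σ = a^0/0! + a^1/1! + a^2/2! + a^3/3! = 1.0000 + 3.2182 + 5.1783 + 5.5550 = 14.9515
a^4/(4!(1-ρ)) = 107.2611/(24 × 0.195455) = 22.8657
P₀ = 1/(14.9515 + 22.8657) = 0.02644
Lq = P₀·a^4·ρ / (4!(1-ρ)²) = 0.026443 × 107.2611 × 0.80455 / (24 × 0.038202) = 2.4889
Wq = Lq/λ = 2.4889/17.7 = 0.1406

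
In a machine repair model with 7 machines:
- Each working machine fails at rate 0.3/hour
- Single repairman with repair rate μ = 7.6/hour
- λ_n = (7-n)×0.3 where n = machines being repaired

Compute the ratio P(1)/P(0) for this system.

P(1)/P(0) = ∏_{i=0}^{1-1} λ_i/μ_{i+1}
= (7-0)×0.3/7.6
= 0.2763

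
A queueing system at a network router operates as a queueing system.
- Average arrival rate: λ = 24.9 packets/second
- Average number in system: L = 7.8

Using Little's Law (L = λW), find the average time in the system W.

Little's Law: L = λW, so W = L/λ
W = 7.8/24.9 = 0.3133 seconds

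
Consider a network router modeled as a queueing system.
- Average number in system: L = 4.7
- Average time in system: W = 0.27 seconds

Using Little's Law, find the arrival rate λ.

Little's Law: L = λW, so λ = L/W
λ = 4.7/0.27 = 17.4074 packets/second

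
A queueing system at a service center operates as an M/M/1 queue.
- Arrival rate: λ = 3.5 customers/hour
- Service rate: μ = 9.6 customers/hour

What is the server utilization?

Server utilization: ρ = λ/μ
ρ = 3.5/9.6 = 0.3646
The server is busy 36.46% of the time.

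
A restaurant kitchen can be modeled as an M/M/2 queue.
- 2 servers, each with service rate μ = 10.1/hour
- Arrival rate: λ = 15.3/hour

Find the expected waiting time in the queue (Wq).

Traffic intensity: ρ = λ/(cμ) = 15.3/(2×10.1) = 0.7574
Since ρ = 0.7574 < 1, system is stable.
Offered load a = λ/μ = cρ = 15.3/10.1 = 1.5149
P₀ = [ Σₙ₌₀^1 aⁿ/n! + a^2/(2!(1-ρ)) ]⁻¹
Σ = a^0/0! + a^1/1! = 1.0000 + 1.5149 = 2.5149
a^2/(2!(1-ρ)) = 2.294775/(2 × 0.2425743) = 4.7300
P₀ = 1/(2.5149 + 4.7300) = 0.1380
Lq = P₀·a^2·ρ / (2!(1-ρ)²) = 0.138028 × 2.29478 × 0.757426 / (2 × 0.0588423) = 2.0386
Wq = Lq/λ = 2.0386/15.3 = 0.1332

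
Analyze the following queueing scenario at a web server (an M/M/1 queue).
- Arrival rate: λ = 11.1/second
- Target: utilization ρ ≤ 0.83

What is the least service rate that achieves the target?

ρ = λ/μ, so μ = λ/ρ
μ ≥ 11.1/0.83 = 13.3735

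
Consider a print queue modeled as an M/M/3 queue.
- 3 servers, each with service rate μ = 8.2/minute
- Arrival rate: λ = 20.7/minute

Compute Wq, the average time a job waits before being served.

Traffic intensity: ρ = λ/(cμ) = 20.7/(3×8.2) = 0.8415
Since ρ = 0.8415 < 1, system is stable.
Offered load a = λ/μ = cρ = 20.7/8.2 = 2.5244
P₀ = [ Σₙ₌₀^2 aⁿ/n! + a^3/(3!(1-ρ)) ]⁻¹
Σ = a^0/0! + a^1/1! + a^2/2! = 1.0000 + 2.5244 + 3.1863 = 6.7107
a^3/(3!(1-ρ)) = 16.08679/(6 × 0.1585366) = 16.9118
P₀ = 1/(6.7107 + 16.9118) = 0.04233
Lq = P₀·a^3·ρ / (3!(1-ρ)²) = 0.042333 × 16.0868 × 0.84146 / (6 × 0.025134) = 3.7999
Wq = Lq/λ = 3.7999/20.7 = 0.1836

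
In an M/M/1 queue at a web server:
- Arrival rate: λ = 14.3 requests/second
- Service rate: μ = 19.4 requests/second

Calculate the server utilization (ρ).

Server utilization: ρ = λ/μ
ρ = 14.3/19.4 = 0.7371
The server is busy 73.71% of the time.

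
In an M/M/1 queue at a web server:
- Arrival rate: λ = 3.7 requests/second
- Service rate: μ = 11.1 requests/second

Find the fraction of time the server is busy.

Server utilization: ρ = λ/μ
ρ = 3.7/11.1 = 0.3333
The server is busy 33.33% of the time.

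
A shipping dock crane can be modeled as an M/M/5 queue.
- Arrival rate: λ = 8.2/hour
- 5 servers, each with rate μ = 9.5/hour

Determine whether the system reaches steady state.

Stability requires ρ = λ/(cμ) < 1
ρ = 8.2/(5 × 9.5) = 8.2/47.50 = 0.1726
Since 0.1726 < 1, the system is STABLE.
The servers are busy 17.26% of the time.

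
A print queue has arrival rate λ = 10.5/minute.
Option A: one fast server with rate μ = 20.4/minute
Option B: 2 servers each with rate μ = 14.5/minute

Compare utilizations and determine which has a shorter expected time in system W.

Option A: single server μ = 20.4 (M/M/1)
  ρ_A = 10.5/20.4 = 0.5147
  W_A = 1/(μ-λ) = 1/(20.4-10.5) = 1/9.90 = 0.1010

Option B: 2 servers μ = 14.5 (M/M/2)
  ρ_B = λ/(cμ) = 10.5/(2×14.5) = 0.3621
  Offered load a = λ/μ = cρ = 10.5/14.5 = 0.7241
  P₀ = [ Σₙ₌₀^1 aⁿ/n! + a^2/(2!(1-ρ)) ]⁻¹
  Σ = a^0/0! + a^1/1! = 1.0000 + 0.7241 = 1.7241
  a^2/(2!(1-ρ)) = 0.5244/(2 × 0.6379) = 0.4110
  P₀ = 1/(1.7241 + 0.4110) = 0.4684
  Lq = P₀·a^2·ρ / (2!(1-ρ)²) = 0.4684 × 0.5244 × 0.3621 / (2 × 0.4070) = 0.1093
  Wq_B = Lq/λ = 0.10925/10.5 = 0.01040
  W_B = Wq_B + 1/μ = 0.01040 + 0.06897 = 0.07937

Since W_B = 0.07937 < W_A = 0.1010, Option B (multiple servers) has the shorter time in system.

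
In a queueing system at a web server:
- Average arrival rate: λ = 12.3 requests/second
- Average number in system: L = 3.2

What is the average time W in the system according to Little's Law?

Little's Law: L = λW, so W = L/λ
W = 3.2/12.3 = 0.2602 seconds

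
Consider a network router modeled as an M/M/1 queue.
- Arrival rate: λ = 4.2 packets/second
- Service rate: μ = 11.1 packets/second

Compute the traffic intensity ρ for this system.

Server utilization: ρ = λ/μ
ρ = 4.2/11.1 = 0.3784
The server is busy 37.84% of the time.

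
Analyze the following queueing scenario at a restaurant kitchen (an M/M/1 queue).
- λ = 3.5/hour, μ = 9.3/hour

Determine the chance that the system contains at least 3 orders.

ρ = λ/μ = 3.5/9.3 = 0.37634
P(N ≥ n) = ρⁿ
P(N ≥ 3) = 0.37634^3
P(N ≥ 3) = 0.05330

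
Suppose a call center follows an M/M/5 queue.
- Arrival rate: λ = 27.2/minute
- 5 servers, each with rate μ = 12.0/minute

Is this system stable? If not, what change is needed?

Stability requires ρ = λ/(cμ) < 1
ρ = 27.2/(5 × 12.0) = 27.2/60.00 = 0.4533
Since 0.4533 < 1, the system is STABLE.
The servers are busy 45.33% of the time.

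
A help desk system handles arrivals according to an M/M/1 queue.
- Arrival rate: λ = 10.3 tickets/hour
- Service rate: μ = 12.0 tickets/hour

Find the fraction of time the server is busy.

Server utilization: ρ = λ/μ
ρ = 10.3/12.0 = 0.8583
The server is busy 85.83% of the time.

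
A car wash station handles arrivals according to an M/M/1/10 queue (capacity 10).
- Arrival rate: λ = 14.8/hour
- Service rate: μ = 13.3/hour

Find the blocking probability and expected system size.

ρ = λ/μ = 14.8/13.3 = 1.112782
P₀ = (1-ρ)/(1-ρ^(K+1)) = (1-1.112782)/(1-1.112782^11) = -0.11278/-2.2397 = 0.05035
P_K = P₀×ρ^K = 0.05035 × 1.112782^10 = 0.05035 × 2.9114 = 0.1466
Blocking probability P_10 = 0.1466 (14.66%)
L = ρ[1 - (K+1)ρ^K + Kρ^(K+1)] / [(1-ρ)(1-ρ^(K+1))]
L = 1.112782 × (1 - 11×2.911394 + 10×3.239746) / ((1 - 1.112782) × (1 - 3.239746)) = 6.0446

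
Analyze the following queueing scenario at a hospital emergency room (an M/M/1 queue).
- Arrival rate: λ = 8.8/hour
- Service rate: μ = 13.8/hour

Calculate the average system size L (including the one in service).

ρ = λ/μ = 8.8/13.8 = 0.6377
For M/M/1: L = λ/(μ-λ)
L = 8.8/(13.8-8.8) = 8.8/5.00
L = 1.7600 patients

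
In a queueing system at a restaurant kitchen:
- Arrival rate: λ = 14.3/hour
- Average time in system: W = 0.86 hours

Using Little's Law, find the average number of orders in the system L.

Little's Law: L = λW
L = 14.3 × 0.86 = 12.2980 orders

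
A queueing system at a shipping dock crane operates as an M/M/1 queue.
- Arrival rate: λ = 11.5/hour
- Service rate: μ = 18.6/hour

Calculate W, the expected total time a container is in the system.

First, compute utilization: ρ = λ/μ = 11.5/18.6 = 0.6183
For M/M/1: W = 1/(μ-λ)
W = 1/(18.6-11.5) = 1/7.10
W = 0.1408 hours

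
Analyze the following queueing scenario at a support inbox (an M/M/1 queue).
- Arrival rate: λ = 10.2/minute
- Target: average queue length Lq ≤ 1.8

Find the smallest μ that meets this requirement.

For M/M/1: Lq = λ²/(μ(μ-λ))
Need Lq ≤ 1.8, i.e. μ(μ-λ) ≥ λ²/1.8
μ² - 10.2μ - 104.04/1.8 ≥ 0  →  μ² - 10.2μ - 57.8000 ≥ 0
Quadratic formula (positive root): μ = [λ + √(λ² + 4×57.8000)]/2
Discriminant: 104.04 + 4×57.8000 = 335.2400, √335.2400 = 18.3096
μ ≥ (10.2 + 18.3096)/2 = 14.2548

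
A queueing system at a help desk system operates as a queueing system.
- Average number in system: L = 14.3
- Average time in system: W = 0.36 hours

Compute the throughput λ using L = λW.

Little's Law: L = λW, so λ = L/W
λ = 14.3/0.36 = 39.7222 tickets/hour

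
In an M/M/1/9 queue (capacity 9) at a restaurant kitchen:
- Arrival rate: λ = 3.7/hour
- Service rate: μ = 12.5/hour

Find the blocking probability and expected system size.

ρ = λ/μ = 3.7/12.5 = 0.2960
P₀ = (1-ρ)/(1-ρ^(K+1)) = (1-0.2960)/(1-0.2960^10) = 0.7040/1.0000 = 0.7040
P_K = P₀×ρ^K = 0.7040 × 0.2960^9 = 0.7040 × 0.00001744 = 0.00001228
Blocking probability P_9 = 0.00001228 (0.001228%)
L = ρ[1 - (K+1)ρ^K + Kρ^(K+1)] / [(1-ρ)(1-ρ^(K+1))]
L = 0.2960 × (1 - 10×0.00001744 + 9×0.000005163) / ((1 - 0.2960) × (1 - 0.000005163)) = 0.4204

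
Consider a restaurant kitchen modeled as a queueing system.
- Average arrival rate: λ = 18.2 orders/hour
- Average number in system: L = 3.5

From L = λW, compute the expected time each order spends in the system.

Little's Law: L = λW, so W = L/λ
W = 3.5/18.2 = 0.1923 hours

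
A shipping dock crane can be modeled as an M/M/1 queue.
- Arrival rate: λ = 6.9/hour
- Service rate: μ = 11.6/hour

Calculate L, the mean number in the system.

ρ = λ/μ = 6.9/11.6 = 0.5948
For M/M/1: L = λ/(μ-λ)
L = 6.9/(11.6-6.9) = 6.9/4.70
L = 1.4681 containers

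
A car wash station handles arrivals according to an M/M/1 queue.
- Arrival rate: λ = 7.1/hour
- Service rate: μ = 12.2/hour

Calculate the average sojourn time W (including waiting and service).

First, compute utilization: ρ = λ/μ = 7.1/12.2 = 0.5820
For M/M/1: W = 1/(μ-λ)
W = 1/(12.2-7.1) = 1/5.10
W = 0.1961 hours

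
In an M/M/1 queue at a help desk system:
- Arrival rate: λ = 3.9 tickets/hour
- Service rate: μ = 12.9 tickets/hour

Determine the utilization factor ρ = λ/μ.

Server utilization: ρ = λ/μ
ρ = 3.9/12.9 = 0.3023
The server is busy 30.23% of the time.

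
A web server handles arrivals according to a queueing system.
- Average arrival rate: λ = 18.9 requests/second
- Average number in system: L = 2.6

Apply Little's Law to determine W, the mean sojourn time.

Little's Law: L = λW, so W = L/λ
W = 2.6/18.9 = 0.1376 seconds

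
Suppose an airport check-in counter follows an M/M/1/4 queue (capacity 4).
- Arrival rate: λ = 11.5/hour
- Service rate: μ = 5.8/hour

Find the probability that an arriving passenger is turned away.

ρ = λ/μ = 11.5/5.8 = 1.9828
P₀ = (1-ρ)/(1-ρ^(K+1)) = (1-1.9828)/(1-1.9828^5) = -0.9828/-29.6475 = 0.03315
P_K = P₀×ρ^K = 0.03315 × 1.9828^4 = 0.03315 × 15.4567 = 0.5124
Blocking probability = 51.24%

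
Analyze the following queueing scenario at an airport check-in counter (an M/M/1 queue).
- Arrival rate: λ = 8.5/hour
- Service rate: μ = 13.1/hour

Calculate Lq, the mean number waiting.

ρ = λ/μ = 8.5/13.1 = 0.6489
For M/M/1: Lq = λ²/(μ(μ-λ))
Lq = 72.25/(13.1 × 4.60)
Lq = 1.1990 passengers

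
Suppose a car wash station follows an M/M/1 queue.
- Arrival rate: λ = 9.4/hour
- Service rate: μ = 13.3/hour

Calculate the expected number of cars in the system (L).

ρ = λ/μ = 9.4/13.3 = 0.7068
For M/M/1: L = λ/(μ-λ)
L = 9.4/(13.3-9.4) = 9.4/3.90
L = 2.4103 cars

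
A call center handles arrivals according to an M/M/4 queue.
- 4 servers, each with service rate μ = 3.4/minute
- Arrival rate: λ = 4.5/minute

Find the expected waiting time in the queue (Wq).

Traffic intensity: ρ = λ/(cμ) = 4.5/(4×3.4) = 0.3309
Since ρ = 0.3309 < 1, system is stable.
Offered load a = λ/μ = cρ = 4.5/3.4 = 1.3235
P₀ = [ Σₙ₌₀^3 aⁿ/n! + a^4/(4!(1-ρ)) ]⁻¹
Σ = a^0/0! + a^1/1! + a^2/2! + a^3/3! = 1.0000 + 1.3235 + 0.8759 + 0.3864 = 3.5858
a^4/(4!(1-ρ)) = 3.0686/(24 × 0.6691) = 0.1911
P₀ = 1/(3.5858 + 0.1911) = 0.2648
Lq = P₀·a^4·ρ / (4!(1-ρ)²) = 0.2648 × 3.0686 × 0.3309 / (24 × 0.4477) = 0.02502
Wq = Lq/λ = 0.02502/4.5 = 0.005560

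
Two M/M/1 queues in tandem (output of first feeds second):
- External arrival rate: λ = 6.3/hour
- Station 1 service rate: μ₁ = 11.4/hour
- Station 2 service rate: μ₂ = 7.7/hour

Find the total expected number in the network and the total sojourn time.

By Jackson's theorem, each station behaves as independent M/M/1.
Station 1: ρ₁ = 6.3/11.4 = 0.5526, L₁ = ρ₁/(1-ρ₁) = λ/(μ₁-λ) = 6.3/5.10 = 1.2353
Station 2: ρ₂ = 6.3/7.7 = 0.8182, L₂ = ρ₂/(1-ρ₂) = λ/(μ₂-λ) = 6.3/1.40 = 4.5000
Total: L = L₁ + L₂ = 1.2353 + 4.5000 = 5.7353
W = L/λ = 5.7353/6.3 = 0.9104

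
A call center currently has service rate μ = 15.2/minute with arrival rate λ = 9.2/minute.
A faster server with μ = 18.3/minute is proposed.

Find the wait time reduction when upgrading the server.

System 1: ρ₁ = 9.2/15.2 = 0.6053, W₁ = 1/(15.2-9.2) = 0.1667
System 2: ρ₂ = 9.2/18.3 = 0.5027, W₂ = 1/(18.3-9.2) = 0.1099
Improvement: (W₁-W₂)/W₁ = (0.1667-0.1099)/0.1667 = 34.07%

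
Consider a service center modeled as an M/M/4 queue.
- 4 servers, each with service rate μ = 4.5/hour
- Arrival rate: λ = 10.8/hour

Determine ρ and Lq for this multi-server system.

Traffic intensity: ρ = λ/(cμ) = 10.8/(4×4.5) = 0.6000
Since ρ = 0.6000 < 1, system is stable.
Offered load a = λ/μ = cρ = 10.8/4.5 = 2.4000
P₀ = [ Σₙ₌₀^3 aⁿ/n! + a^4/(4!(1-ρ)) ]⁻¹
Σ = a^0/0! + a^1/1! + a^2/2! + a^3/3! = 1.0000 + 2.4000 + 2.8800 + 2.3040 = 8.5840
a^4/(4!(1-ρ)) = 33.1776/(24 × 0.4000) = 3.4560
P₀ = 1/(8.5840 + 3.4560) = 0.08306
Lq = P₀·a^4·ρ / (4!(1-ρ)²) = 0.08306 × 33.1776 × 0.6000 / (24 × 0.1600) = 0.4306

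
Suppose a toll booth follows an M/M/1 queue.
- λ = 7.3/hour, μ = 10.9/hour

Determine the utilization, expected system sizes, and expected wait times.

Step 1: ρ = λ/μ = 7.3/10.9 = 0.6697
Step 2: L = λ/(μ-λ) = 7.3/3.60 = 2.0278
Step 3: Lq = λ²/(μ(μ-λ)) = 53.29/(10.9×3.60) = 1.3581
Step 4: W = 1/(μ-λ) = 1/3.60 = 0.27778
Step 5: Wq = λ/(μ(μ-λ)) = 7.3/(10.9×3.60) = 0.1860
Step 6: P(0) = 1-ρ = 0.3303
Verify: L = λW = 7.3×0.27778 = 2.0278 ✔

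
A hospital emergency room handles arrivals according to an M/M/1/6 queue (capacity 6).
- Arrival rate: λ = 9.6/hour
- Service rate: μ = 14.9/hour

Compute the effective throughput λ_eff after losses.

ρ = λ/μ = 9.6/14.9 = 0.644295
P₀ = (1-ρ)/(1-ρ^(K+1)) = (1-0.644295)/(1-0.644295^7) = 0.3557/0.9539 = 0.3729
P_K = P₀×ρ^K = 0.3729 × 0.644295^6 = 0.3729 × 0.07153 = 0.02667
λ_eff = λ(1-P_K) = 9.6 × (1 - 0.026674) = 9.6 × 0.973326 = 9.3439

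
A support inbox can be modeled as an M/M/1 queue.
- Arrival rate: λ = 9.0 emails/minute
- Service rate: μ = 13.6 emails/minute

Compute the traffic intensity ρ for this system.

Server utilization: ρ = λ/μ
ρ = 9.0/13.6 = 0.6618
The server is busy 66.18% of the time.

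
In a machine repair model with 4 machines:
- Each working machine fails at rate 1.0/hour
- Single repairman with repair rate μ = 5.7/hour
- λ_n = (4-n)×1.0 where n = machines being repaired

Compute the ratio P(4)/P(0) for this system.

P(4)/P(0) = ∏_{i=0}^{4-1} λ_i/μ_{i+1}
= (4-0)×1.0/5.7 × (4-1)×1.0/5.7 × (4-2)×1.0/5.7 × (4-3)×1.0/5.7
= 0.02274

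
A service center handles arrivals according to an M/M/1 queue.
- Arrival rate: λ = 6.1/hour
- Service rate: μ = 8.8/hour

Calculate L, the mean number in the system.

ρ = λ/μ = 6.1/8.8 = 0.6932
For M/M/1: L = λ/(μ-λ)
L = 6.1/(8.8-6.1) = 6.1/2.70
L = 2.2593 customers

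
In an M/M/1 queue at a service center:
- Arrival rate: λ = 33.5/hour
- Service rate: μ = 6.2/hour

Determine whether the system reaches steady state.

Stability requires ρ = λ/(cμ) < 1
ρ = 33.5/(1 × 6.2) = 33.5/6.20 = 5.4032
Since 5.4032 ≥ 1, the system is UNSTABLE.
Queue grows without bound. Need μ > λ = 33.5.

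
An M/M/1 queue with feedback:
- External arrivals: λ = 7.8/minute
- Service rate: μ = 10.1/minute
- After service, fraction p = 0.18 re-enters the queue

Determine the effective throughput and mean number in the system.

Effective arrival rate: λ_eff = λ/(1-p) = 7.8/(1-0.18) = 7.8/0.82 = 9.512195
ρ = λ_eff/μ = 9.512195/10.1 = 0.9418015
L = ρ/(1-ρ) = 0.9418015/(1-0.9418015) = 16.1826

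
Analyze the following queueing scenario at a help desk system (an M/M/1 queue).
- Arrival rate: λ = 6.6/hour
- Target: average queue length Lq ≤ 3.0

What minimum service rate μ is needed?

For M/M/1: Lq = λ²/(μ(μ-λ))
Need Lq ≤ 3.0, i.e. μ(μ-λ) ≥ λ²/3.0
μ² - 6.6μ - 43.56/3.0 ≥ 0  →  μ² - 6.6μ - 14.5200 ≥ 0
Quadratic formula (positive root): μ = [λ + √(λ² + 4×14.5200)]/2
Discriminant: 43.56 + 4×14.5200 = 101.6400, √101.6400 = 10.0817
μ ≥ (6.6 + 10.0817)/2 = 8.3408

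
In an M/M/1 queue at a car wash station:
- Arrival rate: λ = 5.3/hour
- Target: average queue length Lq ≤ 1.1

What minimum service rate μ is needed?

For M/M/1: Lq = λ²/(μ(μ-λ))
Need Lq ≤ 1.1, i.e. μ(μ-λ) ≥ λ²/1.1
μ² - 5.3μ - 28.09/1.1 ≥ 0  →  μ² - 5.3μ - 25.536364 ≥ 0
Quadratic formula (positive root): μ = [λ + √(λ² + 4×25.536364)]/2
Discriminant: 28.09 + 4×25.536364 = 130.2355, √130.2355 = 11.4121
μ ≥ (5.3 + 11.4121)/2 = 8.3560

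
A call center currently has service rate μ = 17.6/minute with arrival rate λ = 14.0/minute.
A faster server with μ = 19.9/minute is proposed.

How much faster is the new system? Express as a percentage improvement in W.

System 1: ρ₁ = 14.0/17.6 = 0.7955, W₁ = 1/(17.6-14.0) = 0.2778
System 2: ρ₂ = 14.0/19.9 = 0.7035, W₂ = 1/(19.9-14.0) = 0.1695
Improvement: (W₁-W₂)/W₁ = (0.2778-0.1695)/0.2778 = 38.98%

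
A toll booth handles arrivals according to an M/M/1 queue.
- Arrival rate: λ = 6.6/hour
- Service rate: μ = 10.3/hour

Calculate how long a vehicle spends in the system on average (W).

First, compute utilization: ρ = λ/μ = 6.6/10.3 = 0.6408
For M/M/1: W = 1/(μ-λ)
W = 1/(10.3-6.6) = 1/3.70
W = 0.2703 hours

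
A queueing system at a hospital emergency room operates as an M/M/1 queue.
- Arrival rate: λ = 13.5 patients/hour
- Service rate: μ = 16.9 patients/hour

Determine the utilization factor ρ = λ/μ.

Server utilization: ρ = λ/μ
ρ = 13.5/16.9 = 0.7988
The server is busy 79.88% of the time.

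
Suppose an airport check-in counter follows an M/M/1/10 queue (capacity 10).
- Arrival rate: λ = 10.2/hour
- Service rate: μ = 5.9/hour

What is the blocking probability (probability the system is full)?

ρ = λ/μ = 10.2/5.9 = 1.728814
P₀ = (1-ρ)/(1-ρ^(K+1)) = (1-1.728814)/(1-1.728814^11) = -0.7288/-411.3168 = 0.001772
P_K = P₀×ρ^K = 0.001772 × 1.728814^10 = 0.001772 × 238.4969 = 0.4226
Blocking probability = 42.26%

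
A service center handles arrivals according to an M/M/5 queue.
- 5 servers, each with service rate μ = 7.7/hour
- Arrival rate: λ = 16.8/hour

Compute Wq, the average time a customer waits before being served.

Traffic intensity: ρ = λ/(cμ) = 16.8/(5×7.7) = 0.4364
Since ρ = 0.4364 < 1, system is stable.
Offered load a = λ/μ = cρ = 16.8/7.7 = 2.1818
P₀ = [ Σₙ₌₀^4 aⁿ/n! + a^5/(5!(1-ρ)) ]⁻¹
Σ = a^0/0! + a^1/1! + a^2/2! + a^3/3! + a^4/4! = 1.0000 + 2.1818 + 2.3802 + 1.7310 + 0.9442 = 8.2372
a^5/(5!(1-ρ)) = 49.4416/(120 × 0.5636) = 0.7310
P₀ = 1/(8.2372 + 0.7310) = 0.1115
Lq = P₀·a^5·ρ / (5!(1-ρ)²) = 0.1115 × 49.4416 × 0.4364 / (120 × 0.3177) = 0.06310
Wq = Lq/λ = 0.06310/16.8 = 0.003756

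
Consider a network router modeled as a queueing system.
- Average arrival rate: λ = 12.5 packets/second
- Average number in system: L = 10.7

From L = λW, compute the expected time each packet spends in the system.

Little's Law: L = λW, so W = L/λ
W = 10.7/12.5 = 0.8560 seconds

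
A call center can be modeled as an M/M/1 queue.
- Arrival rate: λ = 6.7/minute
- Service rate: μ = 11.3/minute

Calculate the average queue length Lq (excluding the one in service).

ρ = λ/μ = 6.7/11.3 = 0.5929
For M/M/1: Lq = λ²/(μ(μ-λ))
Lq = 44.89/(11.3 × 4.60)
Lq = 0.8636 calls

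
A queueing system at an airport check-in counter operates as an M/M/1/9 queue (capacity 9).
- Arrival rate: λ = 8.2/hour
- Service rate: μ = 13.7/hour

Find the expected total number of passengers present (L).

ρ = λ/μ = 8.2/13.7 = 0.59854
P₀ = (1-ρ)/(1-ρ^(K+1)) = (1-0.59854)/(1-0.59854^10) = 0.40146/0.99410 = 0.4038
P_K = P₀×ρ^K = 0.403843 × 0.59854^9 = 0.403843 × 0.00985913 = 0.003982
L = ρ[1 - (K+1)ρ^K + Kρ^(K+1)] / [(1-ρ)(1-ρ^(K+1))]
L = 0.59854 × (1 - 10×0.009859 + 9×0.005901) / ((1 - 0.59854) × (1 - 0.005901)) = 1.4315 passengers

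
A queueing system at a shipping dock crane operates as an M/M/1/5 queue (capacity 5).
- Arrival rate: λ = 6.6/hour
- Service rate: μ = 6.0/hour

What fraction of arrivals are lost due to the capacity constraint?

ρ = λ/μ = 6.6/6.0 = 1.1000
P₀ = (1-ρ)/(1-ρ^(K+1)) = (1-1.1000)/(1-1.1000^6) = -0.1000/-0.7716 = 0.1296
P_K = P₀×ρ^K = 0.1296 × 1.1000^5 = 0.1296 × 1.6105 = 0.2087
Blocking probability = 20.87%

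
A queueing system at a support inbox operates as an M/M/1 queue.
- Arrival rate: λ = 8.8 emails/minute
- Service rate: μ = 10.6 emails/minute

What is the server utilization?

Server utilization: ρ = λ/μ
ρ = 8.8/10.6 = 0.8302
The server is busy 83.02% of the time.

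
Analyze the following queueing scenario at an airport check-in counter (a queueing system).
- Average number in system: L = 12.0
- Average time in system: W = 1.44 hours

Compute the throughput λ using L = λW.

Little's Law: L = λW, so λ = L/W
λ = 12.0/1.44 = 8.3333 passengers/hour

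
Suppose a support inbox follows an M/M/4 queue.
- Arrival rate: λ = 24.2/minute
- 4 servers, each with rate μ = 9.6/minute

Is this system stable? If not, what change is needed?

Stability requires ρ = λ/(cμ) < 1
ρ = 24.2/(4 × 9.6) = 24.2/38.40 = 0.6302
Since 0.6302 < 1, the system is STABLE.
The servers are busy 63.02% of the time.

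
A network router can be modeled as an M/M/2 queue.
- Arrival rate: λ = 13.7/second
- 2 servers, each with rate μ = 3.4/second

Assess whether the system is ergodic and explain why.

Stability requires ρ = λ/(cμ) < 1
ρ = 13.7/(2 × 3.4) = 13.7/6.80 = 2.0147
Since 2.0147 ≥ 1, the system is UNSTABLE.
Need c > λ/μ = 13.7/3.4 = 4.03.
Minimum servers needed: c = 5.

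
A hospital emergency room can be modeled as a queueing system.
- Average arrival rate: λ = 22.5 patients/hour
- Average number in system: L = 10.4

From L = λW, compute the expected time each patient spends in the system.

Little's Law: L = λW, so W = L/λ
W = 10.4/22.5 = 0.4622 hours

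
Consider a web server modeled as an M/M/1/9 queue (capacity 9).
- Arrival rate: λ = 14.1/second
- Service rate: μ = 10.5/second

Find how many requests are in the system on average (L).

ρ = λ/μ = 14.1/10.5 = 1.34286
P₀ = (1-ρ)/(1-ρ^(K+1)) = (1-1.34286)/(1-1.34286^10) = -0.3429/-18.0681 = 0.01898
P_K = P₀×ρ^K = 0.01898 × 1.34286^9 = 0.01898 × 14.1996 = 0.2695
L = ρ[1 - (K+1)ρ^K + Kρ^(K+1)] / [(1-ρ)(1-ρ^(K+1))]
L = 1.34286 × (1 - 10×14.19962 + 9×19.06810) / ((1 - 1.34286) × (1 - 19.06810)) = 6.6368 requests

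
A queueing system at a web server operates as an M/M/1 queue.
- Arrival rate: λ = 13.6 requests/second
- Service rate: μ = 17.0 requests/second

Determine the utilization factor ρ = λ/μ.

Server utilization: ρ = λ/μ
ρ = 13.6/17.0 = 0.8000
The server is busy 80.00% of the time.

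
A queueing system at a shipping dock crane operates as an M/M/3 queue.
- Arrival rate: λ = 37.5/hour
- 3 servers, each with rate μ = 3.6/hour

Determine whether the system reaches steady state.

Stability requires ρ = λ/(cμ) < 1
ρ = 37.5/(3 × 3.6) = 37.5/10.80 = 3.4722
Since 3.4722 ≥ 1, the system is UNSTABLE.
Need c > λ/μ = 37.5/3.6 = 10.42.
Minimum servers needed: c = 11.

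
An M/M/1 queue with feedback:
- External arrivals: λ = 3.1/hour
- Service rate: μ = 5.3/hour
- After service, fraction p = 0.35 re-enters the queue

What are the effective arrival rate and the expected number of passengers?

Effective arrival rate: λ_eff = λ/(1-p) = 3.1/(1-0.35) = 3.1/0.65 = 4.76923
ρ = λ_eff/μ = 4.76923/5.3 = 0.899855
L = ρ/(1-ρ) = 0.899855/(1-0.899855) = 8.9855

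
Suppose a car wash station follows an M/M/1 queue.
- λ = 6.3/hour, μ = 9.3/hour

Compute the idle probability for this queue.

ρ = λ/μ = 6.3/9.3 = 0.6774
P(0) = 1 - ρ = 1 - 0.6774 = 0.3226
The server is idle 32.26% of the time.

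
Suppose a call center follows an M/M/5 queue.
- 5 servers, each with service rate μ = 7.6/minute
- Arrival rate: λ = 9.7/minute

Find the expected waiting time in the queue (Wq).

Traffic intensity: ρ = λ/(cμ) = 9.7/(5×7.6) = 0.2553
Since ρ = 0.2553 < 1, system is stable.
Offered load a = λ/μ = cρ = 9.7/7.6 = 1.2763
P₀ = [ Σₙ₌₀^4 aⁿ/n! + a^5/(5!(1-ρ)) ]⁻¹
Σ = a^0/0! + a^1/1! + a^2/2! + a^3/3! + a^4/4! = 1.0000 + 1.2763 + 0.8145 + 0.3465 + 0.1106 = 3.5479
a^5/(5!(1-ρ)) = 3.3868/(120 × 0.7447) = 0.03790
P₀ = 1/(3.5479 + 0.03790) = 0.2789
Lq = P₀·a^5·ρ / (5!(1-ρ)²) = 0.27888 × 3.3868 × 0.25526 / (120 × 0.55463) = 0.003622
Wq = Lq/λ = 0.0036225/9.7 = 0.0003735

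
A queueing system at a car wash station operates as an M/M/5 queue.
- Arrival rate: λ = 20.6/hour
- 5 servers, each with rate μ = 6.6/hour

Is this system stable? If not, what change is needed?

Stability requires ρ = λ/(cμ) < 1
ρ = 20.6/(5 × 6.6) = 20.6/33.00 = 0.6242
Since 0.6242 < 1, the system is STABLE.
The servers are busy 62.42% of the time.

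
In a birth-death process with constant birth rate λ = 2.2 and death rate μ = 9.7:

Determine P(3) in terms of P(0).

For constant rates: P(n)/P(0) = (λ/μ)^n
P(3)/P(0) = (2.2/9.7)^3 = 0.2268^3 = 0.01167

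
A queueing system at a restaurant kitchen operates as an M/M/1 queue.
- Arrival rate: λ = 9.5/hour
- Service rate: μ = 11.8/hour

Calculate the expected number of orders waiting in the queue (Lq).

ρ = λ/μ = 9.5/11.8 = 0.8051
For M/M/1: Lq = λ²/(μ(μ-λ))
Lq = 90.25/(11.8 × 2.30)
Lq = 3.3254 orders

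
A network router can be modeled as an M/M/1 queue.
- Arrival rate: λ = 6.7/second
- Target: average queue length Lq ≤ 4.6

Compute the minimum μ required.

For M/M/1: Lq = λ²/(μ(μ-λ))
Need Lq ≤ 4.6, i.e. μ(μ-λ) ≥ λ²/4.6
μ² - 6.7μ - 44.89/4.6 ≥ 0  →  μ² - 6.7μ - 9.7587 ≥ 0
Quadratic formula (positive root): μ = [λ + √(λ² + 4×9.7587)]/2
Discriminant: 44.89 + 4×9.7587 = 83.9248, √83.9248 = 9.1610
μ ≥ (6.7 + 9.1610)/2 = 7.9305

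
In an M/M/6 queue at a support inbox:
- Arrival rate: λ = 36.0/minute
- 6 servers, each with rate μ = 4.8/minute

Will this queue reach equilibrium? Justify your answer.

Stability requires ρ = λ/(cμ) < 1
ρ = 36.0/(6 × 4.8) = 36.0/28.80 = 1.2500
Since 1.2500 ≥ 1, the system is UNSTABLE.
Need c > λ/μ = 36.0/4.8 = 7.50.
Minimum servers needed: c = 8.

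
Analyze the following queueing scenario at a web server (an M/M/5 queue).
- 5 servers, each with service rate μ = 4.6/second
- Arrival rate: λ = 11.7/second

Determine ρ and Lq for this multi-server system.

Traffic intensity: ρ = λ/(cμ) = 11.7/(5×4.6) = 0.5087
Since ρ = 0.5087 < 1, system is stable.
Offered load a = λ/μ = cρ = 11.7/4.6 = 2.5435
P₀ = [ Σₙ₌₀^4 aⁿ/n! + a^5/(5!(1-ρ)) ]⁻¹
Σ = a^0/0! + a^1/1! + a^2/2! + a^3/3! + a^4/4! = 1.0000 + 2.5435 + 3.2346 + 2.7424 + 1.7438 = 11.2643
a^5/(5!(1-ρ)) = 106.4486/(120 × 0.491304) = 1.8055
P₀ = 1/(11.2643 + 1.8055) = 0.07651
Lq = P₀·a^5·ρ / (5!(1-ρ)²) = 0.07651 × 106.4486 × 0.5087 / (120 × 0.2414) = 0.1430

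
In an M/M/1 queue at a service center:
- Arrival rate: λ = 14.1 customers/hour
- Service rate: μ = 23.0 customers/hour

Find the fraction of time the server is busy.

Server utilization: ρ = λ/μ
ρ = 14.1/23.0 = 0.6130
The server is busy 61.30% of the time.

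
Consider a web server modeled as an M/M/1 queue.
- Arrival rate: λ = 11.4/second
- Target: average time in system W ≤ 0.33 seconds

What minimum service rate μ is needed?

For M/M/1: W = 1/(μ-λ)
Need W ≤ 0.33, so 1/(μ-λ) ≤ 0.33
μ - λ ≥ 1/0.33 = 3.0303
μ ≥ 11.4 + 3.0303 = 14.4303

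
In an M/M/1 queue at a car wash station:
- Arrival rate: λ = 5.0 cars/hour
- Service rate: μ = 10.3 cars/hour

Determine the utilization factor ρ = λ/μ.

Server utilization: ρ = λ/μ
ρ = 5.0/10.3 = 0.4854
The server is busy 48.54% of the time.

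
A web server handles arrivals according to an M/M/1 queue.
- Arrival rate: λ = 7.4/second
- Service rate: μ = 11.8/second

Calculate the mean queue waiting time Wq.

First, compute utilization: ρ = λ/μ = 7.4/11.8 = 0.6271
For M/M/1: Wq = λ/(μ(μ-λ))
Wq = 7.4/(11.8 × (11.8-7.4))
Wq = 7.4/(11.8 × 4.40)
Wq = 0.1425 seconds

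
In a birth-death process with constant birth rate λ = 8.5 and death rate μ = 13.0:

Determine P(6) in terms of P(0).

For constant rates: P(n)/P(0) = (λ/μ)^n
P(6)/P(0) = (8.5/13.0)^6 = 0.65385^6 = 0.07814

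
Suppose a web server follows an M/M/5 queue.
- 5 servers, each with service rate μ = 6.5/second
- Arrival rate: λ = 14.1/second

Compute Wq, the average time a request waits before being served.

Traffic intensity: ρ = λ/(cμ) = 14.1/(5×6.5) = 0.4338
Since ρ = 0.4338 < 1, system is stable.
Offered load a = λ/μ = cρ = 14.1/6.5 = 2.1692
P₀ = [ Σₙ₌₀^4 aⁿ/n! + a^5/(5!(1-ρ)) ]⁻¹
Σ = a^0/0! + a^1/1! + a^2/2! + a^3/3! + a^4/4! = 1.0000 + 2.1692 + 2.3528 + 1.7012 + 0.9226 = 8.1458
a^5/(5!(1-ρ)) = 48.0318/(120 × 0.56615) = 0.7070
P₀ = 1/(8.1458 + 0.7070) = 0.1130
Lq = P₀·a^5·ρ / (5!(1-ρ)²) = 0.11296 × 48.0318 × 0.43385 / (120 × 0.32053) = 0.06120
Wq = Lq/λ = 0.06120/14.1 = 0.004340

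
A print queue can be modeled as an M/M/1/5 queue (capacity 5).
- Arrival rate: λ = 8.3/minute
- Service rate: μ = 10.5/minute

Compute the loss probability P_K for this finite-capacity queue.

ρ = λ/μ = 8.3/10.5 = 0.79048
P₀ = (1-ρ)/(1-ρ^(K+1)) = (1-0.79048)/(1-0.79048^6) = 0.2095/0.7560 = 0.2771
P_K = P₀×ρ^K = 0.27713 × 0.79048^5 = 0.27713 × 0.30864 = 0.08553
Blocking probability = 8.55%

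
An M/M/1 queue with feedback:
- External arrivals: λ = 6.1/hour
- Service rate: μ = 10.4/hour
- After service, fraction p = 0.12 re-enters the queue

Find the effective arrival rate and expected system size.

Effective arrival rate: λ_eff = λ/(1-p) = 6.1/(1-0.12) = 6.1/0.88 = 6.9318
ρ = λ_eff/μ = 6.9318/10.4 = 0.66652
L = ρ/(1-ρ) = 0.66652/(1-0.66652) = 1.9987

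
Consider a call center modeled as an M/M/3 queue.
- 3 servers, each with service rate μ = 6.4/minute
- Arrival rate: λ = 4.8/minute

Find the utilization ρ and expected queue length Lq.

Traffic intensity: ρ = λ/(cμ) = 4.8/(3×6.4) = 0.2500
Since ρ = 0.2500 < 1, system is stable.
Offered load a = λ/μ = cρ = 4.8/6.4 = 0.7500
P₀ = [ Σₙ₌₀^2 aⁿ/n! + a^3/(3!(1-ρ)) ]⁻¹
Σ = a^0/0! + a^1/1! + a^2/2! = 1.0000 + 0.7500 + 0.2812 = 2.0312
a^3/(3!(1-ρ)) = 0.42187/(6 × 0.75000) = 0.09375
P₀ = 1/(2.0312 + 0.09375) = 0.4706
Lq = P₀·a^3·ρ / (3!(1-ρ)²) = 0.4706 × 0.4219 × 0.2500 / (6 × 0.5625) = 0.01471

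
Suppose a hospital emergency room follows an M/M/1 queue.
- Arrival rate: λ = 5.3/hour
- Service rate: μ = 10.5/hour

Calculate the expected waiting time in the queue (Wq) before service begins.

First, compute utilization: ρ = λ/μ = 5.3/10.5 = 0.5048
For M/M/1: Wq = λ/(μ(μ-λ))
Wq = 5.3/(10.5 × (10.5-5.3))
Wq = 5.3/(10.5 × 5.20)
Wq = 0.09707 hours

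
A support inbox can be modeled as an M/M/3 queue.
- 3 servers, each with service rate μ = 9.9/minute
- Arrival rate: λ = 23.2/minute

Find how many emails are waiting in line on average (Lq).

Traffic intensity: ρ = λ/(cμ) = 23.2/(3×9.9) = 0.7811
Since ρ = 0.7811 < 1, system is stable.
Offered load a = λ/μ = cρ = 23.2/9.9 = 2.3434
P₀ = [ Σₙ₌₀^2 aⁿ/n! + a^3/(3!(1-ρ)) ]⁻¹
Σ = a^0/0! + a^1/1! + a^2/2! = 1.00000 + 2.34343 + 2.74584 = 6.0893
a^3/(3!(1-ρ)) = 12.86940/(6 × 0.2188552) = 9.8005
P₀ = 1/(6.0893 + 9.8005) = 0.06293
Lq = P₀·a^3·ρ / (3!(1-ρ)²) = 0.062933 × 12.8694 × 0.78114 / (6 × 0.047898) = 2.2014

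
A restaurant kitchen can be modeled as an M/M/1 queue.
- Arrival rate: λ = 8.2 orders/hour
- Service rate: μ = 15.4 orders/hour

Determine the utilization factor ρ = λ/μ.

Server utilization: ρ = λ/μ
ρ = 8.2/15.4 = 0.5325
The server is busy 53.25% of the time.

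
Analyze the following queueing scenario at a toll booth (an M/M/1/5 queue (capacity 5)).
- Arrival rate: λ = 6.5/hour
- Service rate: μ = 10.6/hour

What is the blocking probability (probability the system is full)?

ρ = λ/μ = 6.5/10.6 = 0.6132
P₀ = (1-ρ)/(1-ρ^(K+1)) = (1-0.6132)/(1-0.6132^6) = 0.3868/0.9468 = 0.4085
P_K = P₀×ρ^K = 0.4085 × 0.6132^5 = 0.4085 × 0.08670 = 0.03542
Blocking probability = 3.54%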